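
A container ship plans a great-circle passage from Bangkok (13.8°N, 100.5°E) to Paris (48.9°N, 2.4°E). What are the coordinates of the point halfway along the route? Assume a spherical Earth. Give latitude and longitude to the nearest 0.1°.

≈ (42.2°N, 64.0°E)

Convert each endpoint to a unit vector on the sphere (x = cos φ cos λ, y = cos φ sin λ, z = sin φ).
The central angle between the endpoints is δ = arccos(p₁·p₂) ≈ 1.481 rad (84.8°).
Interpolate at f = 1/2 with slerp weights a = sin((1−f)δ)/sin δ ≈ 0.677, b = sin(fδ)/sin δ ≈ 0.677.
p = a·p₁ + b·p₂ ≈ (0.325, 0.665, 0.672); φ = arcsin(p_z) ≈ 42.22°, λ = atan2(p_y, p_x) ≈ 63.97°.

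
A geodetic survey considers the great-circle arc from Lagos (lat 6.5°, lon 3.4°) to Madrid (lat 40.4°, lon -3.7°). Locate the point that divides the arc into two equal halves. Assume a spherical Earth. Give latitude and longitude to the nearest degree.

≈ lat 23°, lon 0°

The haversine formula gives a central angle δ ≈ 0.602 rad (34.5°) between the endpoints.
Interpolate at f = 1/2 with slerp weights a = sin((1−f)δ)/sin δ ≈ 0.524, b = sin(fδ)/sin δ ≈ 0.524.
p = a·p₁ + b·p₂ ≈ (0.917, 0.005, 0.399); φ = arcsin(p_z) ≈ 23.49°, λ = atan2(p_y, p_x) ≈ 0.32°.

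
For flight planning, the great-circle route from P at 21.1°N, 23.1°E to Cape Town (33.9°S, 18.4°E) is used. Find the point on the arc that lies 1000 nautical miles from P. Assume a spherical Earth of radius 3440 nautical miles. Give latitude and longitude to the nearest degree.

From cos δ = sin φ₁ sin φ₂ + cos φ₁ cos φ₂ cos Δλ, the central angle is δ ≈ 0.963 rad (55.2°). The total great-circle distance is δ·R ≈ 0.963 × 3440 ≈ 3313 nmi, so the target fraction is f = 1000/3313 ≈ 0.302.
Interpolate at f ≈ 0.302 with slerp weights a = sin((1−f)δ)/sin δ ≈ 0.759, b = sin(fδ)/sin δ ≈ 0.349.
p = a·p₁ + b·p₂ ≈ (0.926, 0.369, 0.078); φ = arcsin(p_z) ≈ 4.50°, λ = atan2(p_y, p_x) ≈ 21.74°.

≈ 4°N, 22°E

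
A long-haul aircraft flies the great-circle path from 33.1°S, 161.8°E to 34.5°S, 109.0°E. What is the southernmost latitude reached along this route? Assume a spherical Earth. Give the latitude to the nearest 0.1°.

≈ 36.8°S

The great circle lies in the plane with unit normal n̂ = (p₁ × p₂)/|p₁ × p₂|.
Here n̂_z ≈ -0.801; the vertex latitude is φ_max = arccos|n̂_z| ≈ 36.8°.
Check via Clairaut: cos φ_max = |cos φ₁| · sin C = cos(33.1°)·sin(107.1°) ≈ 0.801, again giving ≈ 36.8°.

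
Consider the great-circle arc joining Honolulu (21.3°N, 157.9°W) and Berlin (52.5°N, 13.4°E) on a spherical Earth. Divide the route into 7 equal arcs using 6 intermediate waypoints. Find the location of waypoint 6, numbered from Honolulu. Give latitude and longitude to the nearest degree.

≈ 67°N, 8°E

From cos δ = sin φ₁ sin φ₂ + cos φ₁ cos φ₂ cos Δλ, the central angle is δ ≈ 1.847 rad (105.8°).
Interpolate at f = 6/7 with slerp weights a = sin((1−f)δ)/sin δ ≈ 0.271, b = sin(fδ)/sin δ ≈ 1.039.
p = a·p₁ + b·p₂ ≈ (0.381, 0.052, 0.923); φ = arcsin(p_z) ≈ 67.36°, λ = atan2(p_y, p_x) ≈ 7.71°.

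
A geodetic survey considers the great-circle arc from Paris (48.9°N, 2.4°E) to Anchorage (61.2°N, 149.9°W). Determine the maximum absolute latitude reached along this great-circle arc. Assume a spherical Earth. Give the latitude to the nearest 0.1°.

≈ 80.8°N

The great circle lies in the plane with unit normal n̂ = (p₁ × p₂)/|p₁ × p₂|.
Here n̂_z ≈ -0.159; the vertex latitude is φ_max = arccos|n̂_z| ≈ 80.8°.
Check via Clairaut: cos φ_max = |cos φ₁| · sin C = cos(48.9°)·sin(14.0°) ≈ 0.159, again giving ≈ 80.8°.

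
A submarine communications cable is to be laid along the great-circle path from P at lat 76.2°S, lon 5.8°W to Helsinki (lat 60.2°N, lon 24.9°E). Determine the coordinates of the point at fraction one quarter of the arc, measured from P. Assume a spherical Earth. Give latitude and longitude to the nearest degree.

≈ lat 43°S, lon 11°E

The haversine formula gives a central angle δ ≈ 2.405 rad (137.8°) between the endpoints.
Interpolate at f = 1/4 with slerp weights a = sin((1−f)δ)/sin δ ≈ 1.448, b = sin(fδ)/sin δ ≈ 0.842.
p = a·p₁ + b·p₂ ≈ (0.723, 0.141, -0.676); φ = arcsin(p_z) ≈ -42.52°, λ = atan2(p_y, p_x) ≈ 11.05°.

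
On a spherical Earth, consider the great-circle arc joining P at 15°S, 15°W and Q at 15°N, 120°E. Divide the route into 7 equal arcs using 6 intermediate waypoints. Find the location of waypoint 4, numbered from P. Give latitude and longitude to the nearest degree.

≈ 3°N, 62°E

Convert each endpoint to a unit vector on the sphere (x = cos φ cos λ, y = cos φ sin λ, z = sin φ).
The central angle between the endpoints is δ = arccos(p₁·p₂) ≈ 2.384 rad (136.6°).
Interpolate at f = 4/7 with slerp weights a = sin((1−f)δ)/sin δ ≈ 1.242, b = sin(fδ)/sin δ ≈ 1.424.
p = a·p₁ + b·p₂ ≈ (0.471, 0.881, 0.047); φ = arcsin(p_z) ≈ 2.71°, λ = atan2(p_y, p_x) ≈ 61.88°.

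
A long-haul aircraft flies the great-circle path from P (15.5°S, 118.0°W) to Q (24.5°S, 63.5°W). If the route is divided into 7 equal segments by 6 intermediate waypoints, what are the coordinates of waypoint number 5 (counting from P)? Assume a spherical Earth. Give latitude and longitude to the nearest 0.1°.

Convert each endpoint to a unit vector on the sphere (x = cos φ cos λ, y = cos φ sin λ, z = sin φ).
The central angle between the endpoints is δ = arccos(p₁·p₂) ≈ 0.902 rad (51.7°).
Interpolate at f = 5/7 with slerp weights a = sin((1−f)δ)/sin δ ≈ 0.325, b = sin(fδ)/sin δ ≈ 0.766.
p = a·p₁ + b·p₂ ≈ (0.164, -0.900, -0.404); φ = arcsin(p_z) ≈ -23.85°, λ = atan2(p_y, p_x) ≈ -79.68°.

≈ (23.8°S, 79.7°W)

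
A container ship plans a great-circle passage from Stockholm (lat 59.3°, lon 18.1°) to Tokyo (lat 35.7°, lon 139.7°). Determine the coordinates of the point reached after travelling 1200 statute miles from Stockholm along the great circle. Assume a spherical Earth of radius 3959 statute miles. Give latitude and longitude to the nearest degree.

The haversine formula gives a central angle δ ≈ 1.282 rad (73.5°) between the endpoints. The total great-circle distance is δ·R ≈ 1.282 × 3959 ≈ 5077 mi, so the target fraction is f = 1200/5077 ≈ 0.236.
Interpolate at f ≈ 0.236 with slerp weights a = sin((1−f)δ)/sin δ ≈ 0.866, b = sin(fδ)/sin δ ≈ 0.311.
p = a·p₁ + b·p₂ ≈ (0.227, 0.301, 0.926); φ = arcsin(p_z) ≈ 67.85°, λ = atan2(p_y, p_x) ≈ 52.93°.

≈ lat 68°, lon 53°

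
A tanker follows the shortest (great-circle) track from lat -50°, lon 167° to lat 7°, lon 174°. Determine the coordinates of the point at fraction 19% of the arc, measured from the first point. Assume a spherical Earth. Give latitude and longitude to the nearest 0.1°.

Convert each endpoint to a unit vector on the sphere (x = cos φ cos λ, y = cos φ sin λ, z = sin φ).
The central angle between the endpoints is δ = arccos(p₁·p₂) ≈ 1.000 rad (57.3°).
Interpolate at f = 0.19 with slerp weights a = sin((1−f)δ)/sin δ ≈ 0.861, b = sin(fδ)/sin δ ≈ 0.224.
p = a·p₁ + b·p₂ ≈ (-0.761, 0.148, -0.632); φ = arcsin(p_z) ≈ -39.20°, λ = atan2(p_y, p_x) ≈ 169.01°.

≈ lat -39.2°, lon 169.0°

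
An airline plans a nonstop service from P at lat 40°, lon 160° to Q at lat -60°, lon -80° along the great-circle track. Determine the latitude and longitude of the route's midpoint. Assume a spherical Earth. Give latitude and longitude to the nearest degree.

≈ lat -18°, lon -160°

Convert each endpoint to a unit vector on the sphere (x = cos φ cos λ, y = cos φ sin λ, z = sin φ).
The central angle between the endpoints is δ = arccos(p₁·p₂) ≈ 2.416 rad (138.4°).
Interpolate at f = 1/2 with slerp weights a = sin((1−f)δ)/sin δ ≈ 1.409, b = sin(fδ)/sin δ ≈ 1.409.
p = a·p₁ + b·p₂ ≈ (-0.892, -0.325, -0.315); φ = arcsin(p_z) ≈ -18.33°, λ = atan2(p_y, p_x) ≈ -160.00°.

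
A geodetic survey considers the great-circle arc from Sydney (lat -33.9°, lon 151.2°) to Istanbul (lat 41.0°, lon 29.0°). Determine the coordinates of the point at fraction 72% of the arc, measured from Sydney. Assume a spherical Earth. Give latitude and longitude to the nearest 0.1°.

≈ lat 25.8°, lon 70.8°

From cos δ = sin φ₁ sin φ₂ + cos φ₁ cos φ₂ cos Δλ, the central angle is δ ≈ 2.346 rad (134.4°).
Interpolate at f = 0.72 with slerp weights a = sin((1−f)δ)/sin δ ≈ 0.855, b = sin(fδ)/sin δ ≈ 1.390.
p = a·p₁ + b·p₂ ≈ (0.296, 0.850, 0.435); φ = arcsin(p_z) ≈ 25.80°, λ = atan2(p_y, p_x) ≈ 70.82°.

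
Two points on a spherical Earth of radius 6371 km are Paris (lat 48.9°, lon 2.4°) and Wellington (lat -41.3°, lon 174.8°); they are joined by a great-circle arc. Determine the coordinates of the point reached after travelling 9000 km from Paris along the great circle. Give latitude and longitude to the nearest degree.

Write both endpoints as unit vectors p₁, p₂ with components (cos φ cos λ, cos φ sin λ, sin φ).
The central angle between the endpoints is δ = arccos(p₁·p₂) ≈ 2.979 rad (170.7°). The total great-circle distance is δ·R ≈ 2.979 × 6371 ≈ 18982 km, so the target fraction is f = 9000/18982 ≈ 0.474.
Interpolate at f ≈ 0.474 with slerp weights a = sin((1−f)δ)/sin δ ≈ 6.193, b = sin(fδ)/sin δ ≈ 6.116.
p = a·p₁ + b·p₂ ≈ (-0.508, 0.587, 0.630); φ = arcsin(p_z) ≈ 39.08°, λ = atan2(p_y, p_x) ≈ 130.88°.

≈ lat 39°, lon 131°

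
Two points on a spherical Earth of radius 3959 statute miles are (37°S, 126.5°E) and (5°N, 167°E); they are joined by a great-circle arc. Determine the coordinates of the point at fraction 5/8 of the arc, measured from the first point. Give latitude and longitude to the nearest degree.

≈ (12°S, 154°E)

Convert each endpoint to a unit vector on the sphere (x = cos φ cos λ, y = cos φ sin λ, z = sin φ).
The central angle between the endpoints is δ = arccos(p₁·p₂) ≈ 0.985 rad (56.5°).
Interpolate at f = 5/8 with slerp weights a = sin((1−f)δ)/sin δ ≈ 0.433, b = sin(fδ)/sin δ ≈ 0.693.
p = a·p₁ + b·p₂ ≈ (-0.879, 0.434, -0.200); φ = arcsin(p_z) ≈ -11.56°, λ = atan2(p_y, p_x) ≈ 153.74°.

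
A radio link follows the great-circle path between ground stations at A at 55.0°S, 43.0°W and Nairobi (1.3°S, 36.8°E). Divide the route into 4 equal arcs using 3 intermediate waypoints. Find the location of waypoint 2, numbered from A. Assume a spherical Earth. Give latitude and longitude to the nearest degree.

≈ 34°S, 10°E

The haversine formula gives a central angle δ ≈ 1.450 rad (83.1°) between the endpoints.
Interpolate at f = 2/4 with slerp weights a = sin((1−f)δ)/sin δ ≈ 0.668, b = sin(fδ)/sin δ ≈ 0.668.
p = a·p₁ + b·p₂ ≈ (0.815, 0.139, -0.562); φ = arcsin(p_z) ≈ -34.23°, λ = atan2(p_y, p_x) ≈ 9.66°.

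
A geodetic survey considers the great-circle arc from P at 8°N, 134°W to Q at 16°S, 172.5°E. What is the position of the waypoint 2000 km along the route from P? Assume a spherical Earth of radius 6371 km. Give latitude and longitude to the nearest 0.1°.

Write both endpoints as unit vectors p₁, p₂ with components (cos φ cos λ, cos φ sin λ, sin φ).
The central angle between the endpoints is δ = arccos(p₁·p₂) ≈ 1.015 rad (58.1°). The total great-circle distance is δ·R ≈ 1.015 × 6371 ≈ 6465 km, so the target fraction is f = 2000/6465 ≈ 0.309.
Interpolate at f ≈ 0.309 with slerp weights a = sin((1−f)δ)/sin δ ≈ 0.759, b = sin(fδ)/sin δ ≈ 0.364.
p = a·p₁ + b·p₂ ≈ (-0.869, -0.495, 0.005); φ = arcsin(p_z) ≈ 0.31°, λ = atan2(p_y, p_x) ≈ -150.32°.

≈ 0.3°N, 150.3°W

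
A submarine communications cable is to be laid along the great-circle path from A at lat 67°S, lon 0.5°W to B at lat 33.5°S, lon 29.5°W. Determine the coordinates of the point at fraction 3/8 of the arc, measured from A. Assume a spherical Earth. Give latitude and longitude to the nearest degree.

From cos δ = sin φ₁ sin φ₂ + cos φ₁ cos φ₂ cos Δλ, the central angle is δ ≈ 0.655 rad (37.5°).
Interpolate at f = 3/8 with slerp weights a = sin((1−f)δ)/sin δ ≈ 0.653, b = sin(fδ)/sin δ ≈ 0.399.
p = a·p₁ + b·p₂ ≈ (0.545, -0.166, -0.822); φ = arcsin(p_z) ≈ -55.27°, λ = atan2(p_y, p_x) ≈ -16.95°.

≈ lat 55°S, lon 17°W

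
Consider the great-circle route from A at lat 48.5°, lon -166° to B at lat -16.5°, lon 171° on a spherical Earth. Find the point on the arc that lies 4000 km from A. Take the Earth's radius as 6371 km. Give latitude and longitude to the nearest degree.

Convert each endpoint to a unit vector on the sphere (x = cos φ cos λ, y = cos φ sin λ, z = sin φ).
The central angle between the endpoints is δ = arccos(p₁·p₂) ≈ 1.190 rad (68.2°). The total great-circle distance is δ·R ≈ 1.190 × 6371 ≈ 7578 km, so the target fraction is f = 4000/7578 ≈ 0.528.
Interpolate at f ≈ 0.528 with slerp weights a = sin((1−f)δ)/sin δ ≈ 0.574, b = sin(fδ)/sin δ ≈ 0.633.
p = a·p₁ + b·p₂ ≈ (-0.968, 0.003, 0.250); φ = arcsin(p_z) ≈ 14.48°, λ = atan2(p_y, p_x) ≈ 179.83°.

≈ lat 14°, lon 180°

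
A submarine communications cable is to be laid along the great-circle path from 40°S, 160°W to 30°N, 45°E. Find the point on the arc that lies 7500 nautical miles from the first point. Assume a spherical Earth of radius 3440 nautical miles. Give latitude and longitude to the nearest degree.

≈ 10°N, 72°E

Convert each endpoint to a unit vector on the sphere (x = cos φ cos λ, y = cos φ sin λ, z = sin φ).
The central angle between the endpoints is δ = arccos(p₁·p₂) ≈ 2.746 rad (157.3°). The total great-circle distance is δ·R ≈ 2.746 × 3440 ≈ 9445 nmi, so the target fraction is f = 7500/9445 ≈ 0.794.
Interpolate at f ≈ 0.794 with slerp weights a = sin((1−f)δ)/sin δ ≈ 1.389, b = sin(fδ)/sin δ ≈ 2.126.
p = a·p₁ + b·p₂ ≈ (0.302, 0.938, 0.170); φ = arcsin(p_z) ≈ 9.79°, λ = atan2(p_y, p_x) ≈ 72.16°.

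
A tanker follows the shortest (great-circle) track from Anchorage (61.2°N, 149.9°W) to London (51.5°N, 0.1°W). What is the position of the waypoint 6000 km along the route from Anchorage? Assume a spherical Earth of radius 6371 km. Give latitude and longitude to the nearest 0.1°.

≈ 61.8°N, 6.2°W

Write both endpoints as unit vectors p₁, p₂ with components (cos φ cos λ, cos φ sin λ, sin φ).
The central angle between the endpoints is δ = arccos(p₁·p₂) ≈ 1.130 rad (64.7°). The total great-circle distance is δ·R ≈ 1.130 × 6371 ≈ 7200 km, so the target fraction is f = 6000/7200 ≈ 0.833.
Interpolate at f ≈ 0.833 with slerp weights a = sin((1−f)δ)/sin δ ≈ 0.207, b = sin(fδ)/sin δ ≈ 0.894.
p = a·p₁ + b·p₂ ≈ (0.470, -0.051, 0.881); φ = arcsin(p_z) ≈ 61.77°, λ = atan2(p_y, p_x) ≈ -6.19°.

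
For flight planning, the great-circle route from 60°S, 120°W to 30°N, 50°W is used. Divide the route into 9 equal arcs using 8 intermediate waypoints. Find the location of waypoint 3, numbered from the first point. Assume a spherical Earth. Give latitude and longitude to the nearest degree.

≈ 33°S, 84°W

From cos δ = sin φ₁ sin φ₂ + cos φ₁ cos φ₂ cos Δλ, the central angle is δ ≈ 1.860 rad (106.6°).
Interpolate at f = 3/9 with slerp weights a = sin((1−f)δ)/sin δ ≈ 0.987, b = sin(fδ)/sin δ ≈ 0.606.
p = a·p₁ + b·p₂ ≈ (0.091, -0.829, -0.551); φ = arcsin(p_z) ≈ -33.46°, λ = atan2(p_y, p_x) ≈ -83.76°.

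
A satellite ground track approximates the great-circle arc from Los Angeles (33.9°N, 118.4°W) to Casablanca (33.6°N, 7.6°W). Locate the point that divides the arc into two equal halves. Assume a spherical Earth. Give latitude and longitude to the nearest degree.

≈ 50°N, 63°W

Write both endpoints as unit vectors p₁, p₂ with components (cos φ cos λ, cos φ sin λ, sin φ).
The central angle between the endpoints is δ = arccos(p₁·p₂) ≈ 1.508 rad (86.4°).
Interpolate at f = 1/2 with slerp weights a = sin((1−f)δ)/sin δ ≈ 0.686, b = sin(fδ)/sin δ ≈ 0.686.
p = a·p₁ + b·p₂ ≈ (0.295, -0.576, 0.762); φ = arcsin(p_z) ≈ 49.64°, λ = atan2(p_y, p_x) ≈ -62.85°.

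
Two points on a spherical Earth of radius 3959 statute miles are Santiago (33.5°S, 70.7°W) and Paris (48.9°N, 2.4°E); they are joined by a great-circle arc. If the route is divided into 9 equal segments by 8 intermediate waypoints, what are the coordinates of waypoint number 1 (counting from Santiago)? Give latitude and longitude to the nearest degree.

From cos δ = sin φ₁ sin φ₂ + cos φ₁ cos φ₂ cos Δλ, the central angle is δ ≈ 1.830 rad (104.9°).
Interpolate at f = 1/9 with slerp weights a = sin((1−f)δ)/sin δ ≈ 1.033, b = sin(fδ)/sin δ ≈ 0.209.
p = a·p₁ + b·p₂ ≈ (0.422, -0.807, -0.413); φ = arcsin(p_z) ≈ -24.37°, λ = atan2(p_y, p_x) ≈ -62.40°.

≈ (24°S, 62°W)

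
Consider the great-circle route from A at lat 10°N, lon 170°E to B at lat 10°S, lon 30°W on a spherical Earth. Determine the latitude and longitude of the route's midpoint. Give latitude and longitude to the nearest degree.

Write both endpoints as unit vectors p₁, p₂ with components (cos φ cos λ, cos φ sin λ, sin φ).
The central angle between the endpoints is δ = arccos(p₁·p₂) ≈ 2.798 rad (160.3°).
Interpolate at f = 1/2 with slerp weights a = sin((1−f)δ)/sin δ ≈ 2.924, b = sin(fδ)/sin δ ≈ 2.924.
p = a·p₁ + b·p₂ ≈ (-0.342, -0.940, 0.000); φ = arcsin(p_z) ≈ 0.00°, λ = atan2(p_y, p_x) ≈ -110.00°.

≈ lat 0°N, lon 110°W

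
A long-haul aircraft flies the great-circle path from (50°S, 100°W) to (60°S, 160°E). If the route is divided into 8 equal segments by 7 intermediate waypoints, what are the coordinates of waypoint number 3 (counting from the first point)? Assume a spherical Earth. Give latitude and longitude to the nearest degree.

Convert each endpoint to a unit vector on the sphere (x = cos φ cos λ, y = cos φ sin λ, z = sin φ).
The central angle between the endpoints is δ = arccos(p₁·p₂) ≈ 0.918 rad (52.6°).
Interpolate at f = 3/8 with slerp weights a = sin((1−f)δ)/sin δ ≈ 0.683, b = sin(fδ)/sin δ ≈ 0.425.
p = a·p₁ + b·p₂ ≈ (-0.276, -0.360, -0.891); φ = arcsin(p_z) ≈ -63.04°, λ = atan2(p_y, p_x) ≈ -127.47°.

≈ (63°S, 127°W)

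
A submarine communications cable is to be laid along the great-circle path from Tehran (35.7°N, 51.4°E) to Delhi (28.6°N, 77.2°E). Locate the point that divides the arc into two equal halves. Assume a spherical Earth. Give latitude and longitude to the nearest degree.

≈ 33°N, 65°E

Convert each endpoint to a unit vector on the sphere (x = cos φ cos λ, y = cos φ sin λ, z = sin φ).
The central angle between the endpoints is δ = arccos(p₁·p₂) ≈ 0.399 rad (22.9°).
Interpolate at f = 1/2 with slerp weights a = sin((1−f)δ)/sin δ ≈ 0.510, b = sin(fδ)/sin δ ≈ 0.510.
p = a·p₁ + b·p₂ ≈ (0.358, 0.761, 0.542); φ = arcsin(p_z) ≈ 32.81°, λ = atan2(p_y, p_x) ≈ 64.81°.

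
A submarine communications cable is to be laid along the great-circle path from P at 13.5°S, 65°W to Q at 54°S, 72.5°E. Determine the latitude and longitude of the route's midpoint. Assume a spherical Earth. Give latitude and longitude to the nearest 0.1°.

Write both endpoints as unit vectors p₁, p₂ with components (cos φ cos λ, cos φ sin λ, sin φ).
The central angle between the endpoints is δ = arccos(p₁·p₂) ≈ 1.805 rad (103.4°).
Interpolate at f = 1/2 with slerp weights a = sin((1−f)δ)/sin δ ≈ 0.807, b = sin(fδ)/sin δ ≈ 0.807.
p = a·p₁ + b·p₂ ≈ (0.474, -0.259, -0.841); φ = arcsin(p_z) ≈ -57.29°, λ = atan2(p_y, p_x) ≈ -28.62°.

≈ 57.3°S, 28.6°W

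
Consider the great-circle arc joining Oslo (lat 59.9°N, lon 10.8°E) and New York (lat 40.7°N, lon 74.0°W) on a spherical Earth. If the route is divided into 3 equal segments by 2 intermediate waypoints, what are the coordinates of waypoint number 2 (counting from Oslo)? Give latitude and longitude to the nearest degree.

Write both endpoints as unit vectors p₁, p₂ with components (cos φ cos λ, cos φ sin λ, sin φ).
The central angle between the endpoints is δ = arccos(p₁·p₂) ≈ 0.929 rad (53.2°).
Interpolate at f = 2/3 with slerp weights a = sin((1−f)δ)/sin δ ≈ 0.380, b = sin(fδ)/sin δ ≈ 0.725.
p = a·p₁ + b·p₂ ≈ (0.339, -0.492, 0.802); φ = arcsin(p_z) ≈ 53.29°, λ = atan2(p_y, p_x) ≈ -55.46°.

≈ lat 53°N, lon 55°W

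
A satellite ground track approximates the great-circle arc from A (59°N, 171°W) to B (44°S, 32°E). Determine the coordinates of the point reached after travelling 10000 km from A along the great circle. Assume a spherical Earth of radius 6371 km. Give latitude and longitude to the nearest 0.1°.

Write both endpoints as unit vectors p₁, p₂ with components (cos φ cos λ, cos φ sin λ, sin φ).
The central angle between the endpoints is δ = arccos(p₁·p₂) ≈ 2.783 rad (159.5°). The total great-circle distance is δ·R ≈ 2.783 × 6371 ≈ 17732 km, so the target fraction is f = 10000/17732 ≈ 0.564.
Interpolate at f ≈ 0.564 with slerp weights a = sin((1−f)δ)/sin δ ≈ 2.671, b = sin(fδ)/sin δ ≈ 2.851.
p = a·p₁ + b·p₂ ≈ (0.380, 0.872, 0.309); φ = arcsin(p_z) ≈ 18.00°, λ = atan2(p_y, p_x) ≈ 66.42°.

≈ (18.0°N, 66.4°E)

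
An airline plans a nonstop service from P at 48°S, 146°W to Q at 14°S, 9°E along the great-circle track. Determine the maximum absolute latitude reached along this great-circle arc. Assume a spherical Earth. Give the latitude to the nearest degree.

The great circle lies in the plane with unit normal n̂ = (p₁ × p₂)/|p₁ × p₂|.
Here n̂_z ≈ +0.301; the vertex latitude is φ_max = arccos|n̂_z| ≈ 72.5°.
Check via Clairaut: cos φ_max = |cos φ₁| · sin C = cos(48.0°)·sin(153.3°) ≈ 0.301, again giving ≈ 72.5°.

≈ 73°S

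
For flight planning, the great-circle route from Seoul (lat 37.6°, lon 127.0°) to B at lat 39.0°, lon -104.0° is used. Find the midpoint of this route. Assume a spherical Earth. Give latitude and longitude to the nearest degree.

≈ lat 61°, lon -170°

The haversine formula gives a central angle δ ≈ 1.574 rad (90.2°) between the endpoints.
Interpolate at f = 1/2 with slerp weights a = sin((1−f)δ)/sin δ ≈ 0.708, b = sin(fδ)/sin δ ≈ 0.708.
p = a·p₁ + b·p₂ ≈ (-0.471, -0.086, 0.878); φ = arcsin(p_z) ≈ 61.40°, λ = atan2(p_y, p_x) ≈ -169.66°.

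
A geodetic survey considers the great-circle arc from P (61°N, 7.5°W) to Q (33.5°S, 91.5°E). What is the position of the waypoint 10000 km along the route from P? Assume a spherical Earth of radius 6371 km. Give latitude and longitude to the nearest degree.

≈ (5°S, 73°E)

Write both endpoints as unit vectors p₁, p₂ with components (cos φ cos λ, cos φ sin λ, sin φ).
The central angle between the endpoints is δ = arccos(p₁·p₂) ≈ 2.148 rad (123.1°). The total great-circle distance is δ·R ≈ 2.148 × 6371 ≈ 13687 km, so the target fraction is f = 10000/13687 ≈ 0.731.
Interpolate at f ≈ 0.731 with slerp weights a = sin((1−f)δ)/sin δ ≈ 0.653, b = sin(fδ)/sin δ ≈ 1.194.
p = a·p₁ + b·p₂ ≈ (0.288, 0.954, -0.088); φ = arcsin(p_z) ≈ -5.04°, λ = atan2(p_y, p_x) ≈ 73.21°.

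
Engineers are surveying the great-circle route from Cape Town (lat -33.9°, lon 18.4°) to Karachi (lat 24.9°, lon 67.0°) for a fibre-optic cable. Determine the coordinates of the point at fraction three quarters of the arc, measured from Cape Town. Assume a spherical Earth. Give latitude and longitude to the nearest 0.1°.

≈ lat 10.2°, lon 54.9°

From cos δ = sin φ₁ sin φ₂ + cos φ₁ cos φ₂ cos Δλ, the central angle is δ ≈ 1.305 rad (74.7°).
Interpolate at f = 3/4 with slerp weights a = sin((1−f)δ)/sin δ ≈ 0.332, b = sin(fδ)/sin δ ≈ 0.860.
p = a·p₁ + b·p₂ ≈ (0.566, 0.805, 0.177); φ = arcsin(p_z) ≈ 10.19°, λ = atan2(p_y, p_x) ≈ 54.87°.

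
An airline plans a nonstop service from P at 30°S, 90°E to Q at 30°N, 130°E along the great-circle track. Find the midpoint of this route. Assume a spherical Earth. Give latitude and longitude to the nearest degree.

≈ 0°N, 110°E

Write both endpoints as unit vectors p₁, p₂ with components (cos φ cos λ, cos φ sin λ, sin φ).
The central angle between the endpoints is δ = arccos(p₁·p₂) ≈ 1.240 rad (71.1°).
Interpolate at f = 1/2 with slerp weights a = sin((1−f)δ)/sin δ ≈ 0.614, b = sin(fδ)/sin δ ≈ 0.614.
p = a·p₁ + b·p₂ ≈ (-0.342, 0.940, 0.000); φ = arcsin(p_z) ≈ 0.00°, λ = atan2(p_y, p_x) ≈ 110.00°.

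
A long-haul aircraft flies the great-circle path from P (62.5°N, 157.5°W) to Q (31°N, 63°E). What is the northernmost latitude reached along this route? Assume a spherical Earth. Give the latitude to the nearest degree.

≈ 75°N

The great circle lies in the plane with unit normal n̂ = (p₁ × p₂)/|p₁ × p₂|.
Here n̂_z ≈ -0.260; the vertex latitude is φ_max = arccos|n̂_z| ≈ 74.9°.
Check via Clairaut: cos φ_max = |cos φ₁| · sin C = cos(62.5°)·sin(34.3°) ≈ 0.260, again giving ≈ 74.9°.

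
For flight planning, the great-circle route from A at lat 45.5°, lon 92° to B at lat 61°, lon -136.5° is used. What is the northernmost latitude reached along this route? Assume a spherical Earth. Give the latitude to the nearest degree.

The great circle lies in the plane with unit normal n̂ = (p₁ × p₂)/|p₁ × p₂|.
Here n̂_z ≈ +0.278; the vertex latitude is φ_max = arccos|n̂_z| ≈ 73.9°.
Check via Clairaut: cos φ_max = |cos φ₁| · sin C = cos(45.5°)·sin(23.3°) ≈ 0.278, again giving ≈ 73.9°.

≈ 74°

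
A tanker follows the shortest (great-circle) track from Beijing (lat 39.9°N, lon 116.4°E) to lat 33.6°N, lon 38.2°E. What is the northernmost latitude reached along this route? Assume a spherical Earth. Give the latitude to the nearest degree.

≈ 44°N

The great circle lies in the plane with unit normal n̂ = (p₁ × p₂)/|p₁ × p₂|.
Here n̂_z ≈ -0.716; the vertex latitude is φ_max = arccos|n̂_z| ≈ 44.3°.
Check via Clairaut: cos φ_max = |cos φ₁| · sin C = cos(39.9°)·sin(68.9°) ≈ 0.716, again giving ≈ 44.3°.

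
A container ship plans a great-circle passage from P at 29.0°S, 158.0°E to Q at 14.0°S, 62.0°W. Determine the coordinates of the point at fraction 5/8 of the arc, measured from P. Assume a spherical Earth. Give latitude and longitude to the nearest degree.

From cos δ = sin φ₁ sin φ₂ + cos φ₁ cos φ₂ cos Δλ, the central angle is δ ≈ 2.133 rad (122.2°).
Interpolate at f = 5/8 with slerp weights a = sin((1−f)δ)/sin δ ≈ 0.848, b = sin(fδ)/sin δ ≈ 1.148.
p = a·p₁ + b·p₂ ≈ (-0.164, -0.706, -0.689); φ = arcsin(p_z) ≈ -43.53°, λ = atan2(p_y, p_x) ≈ -103.08°.

≈ 44°S, 103°W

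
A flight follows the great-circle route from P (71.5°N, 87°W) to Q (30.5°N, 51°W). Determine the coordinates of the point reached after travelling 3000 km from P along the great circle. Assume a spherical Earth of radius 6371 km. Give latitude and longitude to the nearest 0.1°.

Write both endpoints as unit vectors p₁, p₂ with components (cos φ cos λ, cos φ sin λ, sin φ).
The central angle between the endpoints is δ = arccos(p₁·p₂) ≈ 0.792 rad (45.4°). The total great-circle distance is δ·R ≈ 0.792 × 6371 ≈ 5045 km, so the target fraction is f = 3000/5045 ≈ 0.595.
Interpolate at f ≈ 0.595 with slerp weights a = sin((1−f)δ)/sin δ ≈ 0.443, b = sin(fδ)/sin δ ≈ 0.637.
p = a·p₁ + b·p₂ ≈ (0.353, -0.567, 0.744); φ = arcsin(p_z) ≈ 48.07°, λ = atan2(p_y, p_x) ≈ -58.11°.

≈ (48.1°N, 58.1°W)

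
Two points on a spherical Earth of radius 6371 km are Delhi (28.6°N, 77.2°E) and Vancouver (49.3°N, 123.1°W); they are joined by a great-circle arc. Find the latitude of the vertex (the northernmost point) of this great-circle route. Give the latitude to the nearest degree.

≈ 78°N

The great circle lies in the plane with unit normal n̂ = (p₁ × p₂)/|p₁ × p₂|.
Here n̂_z ≈ +0.202; the vertex latitude is φ_max = arccos|n̂_z| ≈ 78.4°.
Check via Clairaut: cos φ_max = |cos φ₁| · sin C = cos(28.6°)·sin(13.3°) ≈ 0.202, again giving ≈ 78.4°.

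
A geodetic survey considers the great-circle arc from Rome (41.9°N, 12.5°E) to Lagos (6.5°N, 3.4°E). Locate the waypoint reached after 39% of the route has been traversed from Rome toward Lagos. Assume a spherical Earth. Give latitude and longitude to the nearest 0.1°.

From cos δ = sin φ₁ sin φ₂ + cos φ₁ cos φ₂ cos Δλ, the central angle is δ ≈ 0.634 rad (36.3°).
Interpolate at f = 0.39 with slerp weights a = sin((1−f)δ)/sin δ ≈ 0.637, b = sin(fδ)/sin δ ≈ 0.413.
p = a·p₁ + b·p₂ ≈ (0.872, 0.127, 0.472); φ = arcsin(p_z) ≈ 28.16°, λ = atan2(p_y, p_x) ≈ 8.28°.

≈ 28.2°N, 8.3°E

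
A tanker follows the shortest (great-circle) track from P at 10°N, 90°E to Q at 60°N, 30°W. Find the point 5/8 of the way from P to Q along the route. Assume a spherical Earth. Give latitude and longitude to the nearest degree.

≈ 59°N, 44°E

Write both endpoints as unit vectors p₁, p₂ with components (cos φ cos λ, cos φ sin λ, sin φ).
The central angle between the endpoints is δ = arccos(p₁·p₂) ≈ 1.667 rad (95.5°).
Interpolate at f = 5/8 with slerp weights a = sin((1−f)δ)/sin δ ≈ 0.588, b = sin(fδ)/sin δ ≈ 0.867.
p = a·p₁ + b·p₂ ≈ (0.376, 0.362, 0.853); φ = arcsin(p_z) ≈ 58.56°, λ = atan2(p_y, p_x) ≈ 43.96°.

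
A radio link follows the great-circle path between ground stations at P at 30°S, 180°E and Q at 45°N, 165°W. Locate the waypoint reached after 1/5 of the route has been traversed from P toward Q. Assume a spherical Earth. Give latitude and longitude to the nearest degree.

≈ 15°S, 177°W

The haversine formula gives a central angle δ ≈ 1.331 rad (76.2°) between the endpoints.
Interpolate at f = 1/5 with slerp weights a = sin((1−f)δ)/sin δ ≈ 0.900, b = sin(fδ)/sin δ ≈ 0.271.
p = a·p₁ + b·p₂ ≈ (-0.965, -0.050, -0.259); φ = arcsin(p_z) ≈ -14.99°, λ = atan2(p_y, p_x) ≈ -177.06°.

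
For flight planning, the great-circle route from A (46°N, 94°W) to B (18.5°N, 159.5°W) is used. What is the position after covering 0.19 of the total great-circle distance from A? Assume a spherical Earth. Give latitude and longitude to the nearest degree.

Write both endpoints as unit vectors p₁, p₂ with components (cos φ cos λ, cos φ sin λ, sin φ).
The central angle between the endpoints is δ = arccos(p₁·p₂) ≈ 1.046 rad (59.9°).
Interpolate at f = 0.19 with slerp weights a = sin((1−f)δ)/sin δ ≈ 0.866, b = sin(fδ)/sin δ ≈ 0.228.
p = a·p₁ + b·p₂ ≈ (-0.245, -0.676, 0.695); φ = arcsin(p_z) ≈ 44.05°, λ = atan2(p_y, p_x) ≈ -109.89°.

≈ (44°N, 110°W)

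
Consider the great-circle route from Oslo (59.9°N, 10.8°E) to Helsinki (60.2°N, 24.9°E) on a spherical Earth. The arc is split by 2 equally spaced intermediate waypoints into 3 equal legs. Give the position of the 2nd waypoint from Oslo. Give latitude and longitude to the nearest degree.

≈ 60°N, 20°E

Write both endpoints as unit vectors p₁, p₂ with components (cos φ cos λ, cos φ sin λ, sin φ).
The central angle between the endpoints is δ = arccos(p₁·p₂) ≈ 0.123 rad (7.0°).
Interpolate at f = 2/3 with slerp weights a = sin((1−f)δ)/sin δ ≈ 0.334, b = sin(fδ)/sin δ ≈ 0.668.
p = a·p₁ + b·p₂ ≈ (0.466, 0.171, 0.868); φ = arcsin(p_z) ≈ 60.27°, λ = atan2(p_y, p_x) ≈ 20.18°.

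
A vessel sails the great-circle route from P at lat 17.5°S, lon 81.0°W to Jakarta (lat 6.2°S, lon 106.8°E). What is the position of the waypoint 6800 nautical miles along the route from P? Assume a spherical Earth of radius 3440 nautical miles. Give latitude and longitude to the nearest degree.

≈ lat 45°S, lon 124°E

From cos δ = sin φ₁ sin φ₂ + cos φ₁ cos φ₂ cos Δλ, the central angle is δ ≈ 2.707 rad (155.1°). The total great-circle distance is δ·R ≈ 2.707 × 3440 ≈ 9311 nmi, so the target fraction is f = 6800/9311 ≈ 0.730.
Interpolate at f ≈ 0.730 with slerp weights a = sin((1−f)δ)/sin δ ≈ 1.582, b = sin(fδ)/sin δ ≈ 2.180.
p = a·p₁ + b·p₂ ≈ (-0.390, 0.584, -0.711); φ = arcsin(p_z) ≈ -45.34°, λ = atan2(p_y, p_x) ≈ 123.74°.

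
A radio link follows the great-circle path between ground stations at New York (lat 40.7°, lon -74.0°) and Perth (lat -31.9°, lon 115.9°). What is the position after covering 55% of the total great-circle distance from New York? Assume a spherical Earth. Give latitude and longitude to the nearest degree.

≈ lat 30°, lon 161°

From cos δ = sin φ₁ sin φ₂ + cos φ₁ cos φ₂ cos Δλ, the central angle is δ ≈ 2.935 rad (168.1°).
Interpolate at f = 0.55 with slerp weights a = sin((1−f)δ)/sin δ ≈ 4.713, b = sin(fδ)/sin δ ≈ 4.860.
p = a·p₁ + b·p₂ ≈ (-0.817, 0.277, 0.505); φ = arcsin(p_z) ≈ 30.34°, λ = atan2(p_y, p_x) ≈ 161.29°.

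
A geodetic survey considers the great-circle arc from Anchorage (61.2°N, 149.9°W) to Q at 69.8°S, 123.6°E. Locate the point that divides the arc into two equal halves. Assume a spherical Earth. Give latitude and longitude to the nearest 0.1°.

≈ 5.8°S, 175.7°E

From cos δ = sin φ₁ sin φ₂ + cos φ₁ cos φ₂ cos Δλ, the central angle is δ ≈ 2.519 rad (144.3°).
Interpolate at f = 1/2 with slerp weights a = sin((1−f)δ)/sin δ ≈ 1.632, b = sin(fδ)/sin δ ≈ 1.632.
p = a·p₁ + b·p₂ ≈ (-0.992, 0.075, -0.101); φ = arcsin(p_z) ≈ -5.82°, λ = atan2(p_y, p_x) ≈ 175.67°.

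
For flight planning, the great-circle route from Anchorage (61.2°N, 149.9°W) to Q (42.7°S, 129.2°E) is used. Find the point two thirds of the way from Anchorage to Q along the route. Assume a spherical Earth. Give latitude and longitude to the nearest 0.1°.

Convert each endpoint to a unit vector on the sphere (x = cos φ cos λ, y = cos φ sin λ, z = sin φ).
The central angle between the endpoints is δ = arccos(p₁·p₂) ≈ 2.139 rad (122.6°).
Interpolate at f = 2/3 with slerp weights a = sin((1−f)δ)/sin δ ≈ 0.776, b = sin(fδ)/sin δ ≈ 1.174.
p = a·p₁ + b·p₂ ≈ (-0.869, 0.481, -0.116); φ = arcsin(p_z) ≈ -6.67°, λ = atan2(p_y, p_x) ≈ 151.02°.

≈ (6.7°S, 151.0°E)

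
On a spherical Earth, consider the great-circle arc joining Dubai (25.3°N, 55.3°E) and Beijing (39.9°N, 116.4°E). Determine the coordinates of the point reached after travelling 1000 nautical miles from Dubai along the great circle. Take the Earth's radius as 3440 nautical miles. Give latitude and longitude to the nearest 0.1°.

≈ (33.2°N, 72.2°E)

Convert each endpoint to a unit vector on the sphere (x = cos φ cos λ, y = cos φ sin λ, z = sin φ).
The central angle between the endpoints is δ = arccos(p₁·p₂) ≈ 0.916 rad (52.5°). The total great-circle distance is δ·R ≈ 0.916 × 3440 ≈ 3150 nmi, so the target fraction is f = 1000/3150 ≈ 0.317.
Interpolate at f ≈ 0.317 with slerp weights a = sin((1−f)δ)/sin δ ≈ 0.738, b = sin(fδ)/sin δ ≈ 0.361.
p = a·p₁ + b·p₂ ≈ (0.256, 0.797, 0.547); φ = arcsin(p_z) ≈ 33.17°, λ = atan2(p_y, p_x) ≈ 72.16°.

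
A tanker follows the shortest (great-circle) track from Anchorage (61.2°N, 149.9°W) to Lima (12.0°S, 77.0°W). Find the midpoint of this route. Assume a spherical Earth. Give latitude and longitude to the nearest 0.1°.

The haversine formula gives a central angle δ ≈ 1.614 rad (92.5°) between the endpoints.
Interpolate at f = 1/2 with slerp weights a = sin((1−f)δ)/sin δ ≈ 0.723, b = sin(fδ)/sin δ ≈ 0.723.
p = a·p₁ + b·p₂ ≈ (-0.142, -0.864, 0.483); φ = arcsin(p_z) ≈ 28.90°, λ = atan2(p_y, p_x) ≈ -99.35°.

≈ 28.9°N, 99.4°W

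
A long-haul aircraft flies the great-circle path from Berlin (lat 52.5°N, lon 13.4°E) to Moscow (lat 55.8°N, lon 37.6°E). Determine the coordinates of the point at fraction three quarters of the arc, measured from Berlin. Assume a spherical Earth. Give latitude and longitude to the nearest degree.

≈ lat 55°N, lon 31°E

Convert each endpoint to a unit vector on the sphere (x = cos φ cos λ, y = cos φ sin λ, z = sin φ).
The central angle between the endpoints is δ = arccos(p₁·p₂) ≈ 0.253 rad (14.5°).
Interpolate at f = 3/4 with slerp weights a = sin((1−f)δ)/sin δ ≈ 0.253, b = sin(fδ)/sin δ ≈ 0.754.
p = a·p₁ + b·p₂ ≈ (0.485, 0.294, 0.824); φ = arcsin(p_z) ≈ 55.44°, λ = atan2(p_y, p_x) ≈ 31.22°.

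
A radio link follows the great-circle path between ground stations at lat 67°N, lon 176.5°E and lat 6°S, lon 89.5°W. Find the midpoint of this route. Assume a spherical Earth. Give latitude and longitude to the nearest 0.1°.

≈ lat 38.0°N, lon 111.4°W

Convert each endpoint to a unit vector on the sphere (x = cos φ cos λ, y = cos φ sin λ, z = sin φ).
The central angle between the endpoints is δ = arccos(p₁·p₂) ≈ 1.694 rad (97.1°).
Interpolate at f = 1/2 with slerp weights a = sin((1−f)δ)/sin δ ≈ 0.755, b = sin(fδ)/sin δ ≈ 0.755.
p = a·p₁ + b·p₂ ≈ (-0.288, -0.733, 0.616); φ = arcsin(p_z) ≈ 38.04°, λ = atan2(p_y, p_x) ≈ -111.45°.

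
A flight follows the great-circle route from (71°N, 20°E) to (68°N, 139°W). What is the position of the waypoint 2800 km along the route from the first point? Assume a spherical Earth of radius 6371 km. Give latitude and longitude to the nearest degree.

Convert each endpoint to a unit vector on the sphere (x = cos φ cos λ, y = cos φ sin λ, z = sin φ).
The central angle between the endpoints is δ = arccos(p₁·p₂) ≈ 0.703 rad (40.3°). The total great-circle distance is δ·R ≈ 0.703 × 6371 ≈ 4480 km, so the target fraction is f = 2800/4480 ≈ 0.625.
Interpolate at f ≈ 0.625 with slerp weights a = sin((1−f)δ)/sin δ ≈ 0.403, b = sin(fδ)/sin δ ≈ 0.658.
p = a·p₁ + b·p₂ ≈ (-0.063, -0.117, 0.991); φ = arcsin(p_z) ≈ 82.38°, λ = atan2(p_y, p_x) ≈ -118.23°.

≈ (82°N, 118°W)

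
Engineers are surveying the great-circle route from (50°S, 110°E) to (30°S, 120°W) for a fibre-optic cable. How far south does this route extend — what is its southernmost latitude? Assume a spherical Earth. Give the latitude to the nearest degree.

≈ 65°S

The great circle lies in the plane with unit normal n̂ = (p₁ × p₂)/|p₁ × p₂|.
Here n̂_z ≈ +0.427; the vertex latitude is φ_max = arccos|n̂_z| ≈ 64.7°.
Check via Clairaut: cos φ_max = |cos φ₁| · sin C = cos(50.0°)·sin(138.4°) ≈ 0.427, again giving ≈ 64.7°.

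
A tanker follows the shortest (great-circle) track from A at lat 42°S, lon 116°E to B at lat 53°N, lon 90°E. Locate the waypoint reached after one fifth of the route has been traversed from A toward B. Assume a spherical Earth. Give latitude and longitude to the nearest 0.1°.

Convert each endpoint to a unit vector on the sphere (x = cos φ cos λ, y = cos φ sin λ, z = sin φ).
The central angle between the endpoints is δ = arccos(p₁·p₂) ≈ 1.704 rad (97.6°).
Interpolate at f = 1/5 with slerp weights a = sin((1−f)δ)/sin δ ≈ 0.987, b = sin(fδ)/sin δ ≈ 0.337.
p = a·p₁ + b·p₂ ≈ (-0.322, 0.862, -0.391); φ = arcsin(p_z) ≈ -23.03°, λ = atan2(p_y, p_x) ≈ 110.45°.

≈ lat 23.0°S, lon 110.5°E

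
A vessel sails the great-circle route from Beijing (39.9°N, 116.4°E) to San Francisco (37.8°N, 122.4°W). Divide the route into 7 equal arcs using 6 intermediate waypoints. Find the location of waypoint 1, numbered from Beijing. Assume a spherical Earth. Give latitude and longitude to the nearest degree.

Write both endpoints as unit vectors p₁, p₂ with components (cos φ cos λ, cos φ sin λ, sin φ).
The central angle between the endpoints is δ = arccos(p₁·p₂) ≈ 1.492 rad (85.5°).
Interpolate at f = 1/7 with slerp weights a = sin((1−f)δ)/sin δ ≈ 0.961, b = sin(fδ)/sin δ ≈ 0.212.
p = a·p₁ + b·p₂ ≈ (-0.417, 0.519, 0.746); φ = arcsin(p_z) ≈ 48.26°, λ = atan2(p_y, p_x) ≈ 128.84°.

≈ 48°N, 129°E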